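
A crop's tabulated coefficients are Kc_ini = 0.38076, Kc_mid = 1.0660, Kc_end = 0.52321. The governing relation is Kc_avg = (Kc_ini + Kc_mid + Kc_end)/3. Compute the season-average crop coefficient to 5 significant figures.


Kc_avg = (0.38076 + 1.0660 + 0.52321)/3 = 0.65666
Therefore the season-average crop coefficient = 0.65666.


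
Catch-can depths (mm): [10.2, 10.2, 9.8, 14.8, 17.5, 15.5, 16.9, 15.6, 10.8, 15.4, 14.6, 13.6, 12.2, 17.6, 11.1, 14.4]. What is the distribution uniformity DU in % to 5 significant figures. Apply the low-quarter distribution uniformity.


Approach: apply the low-quarter distribution uniformity, DU = (mean of lowest quarter of readings / overall mean)*100.
sorted lowest 4 of 16: [9.8, 10.2, 10.2, 10.8] -> mean = 10.25000 mm
overall mean = 13.76250 mm
DU = (10.25000/13.76250)*100 = 74.478 %
Therefore the distribution uniformity DU = 74.478 %.


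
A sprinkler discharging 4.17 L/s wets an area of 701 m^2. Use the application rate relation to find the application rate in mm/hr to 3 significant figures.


Approach: apply the application rate relation, rate = (Q/A)*3600.
rate = (4.17 / 701) * 3600 = 21.4 mm/hr
Therefore the application rate = 21.4 mm/hr.


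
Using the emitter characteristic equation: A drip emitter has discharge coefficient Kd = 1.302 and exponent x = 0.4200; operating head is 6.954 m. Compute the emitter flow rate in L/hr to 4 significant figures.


Approach: apply the emitter characteristic equation, q = Kd * h^x.
q = 1.302 * 6.954^0.4200 = 2.940 L/hr
Therefore the emitter flow rate = 2.940 L/hr.


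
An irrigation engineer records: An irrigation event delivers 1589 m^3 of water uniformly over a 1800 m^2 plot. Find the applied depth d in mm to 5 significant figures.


Approach: apply depth from volume over area, d = (V/A)*1000.
d = (1589 / 1800) * 1000 = 882.78 mm
Therefore the applied depth d = 882.78 mm.


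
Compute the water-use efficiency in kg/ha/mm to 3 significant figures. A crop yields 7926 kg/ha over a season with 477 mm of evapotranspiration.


Approach: apply the water-use efficiency ratio, WUE = yield/ET.
WUE = 7926 / 477 = 16.6 kg/ha/mm
Therefore the water-use efficiency = 16.6 kg/ha/mm.


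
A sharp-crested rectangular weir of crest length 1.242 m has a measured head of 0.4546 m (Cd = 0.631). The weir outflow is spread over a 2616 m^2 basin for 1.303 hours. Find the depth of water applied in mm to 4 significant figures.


Approach: apply the rectangular weir equation with a volume-to-depth conversion, Q = (2/3)*Cd*L*sqrt(2g)*H^1.5; d = Q*t/A * 1000.
Step 1 — weir discharge:
  Q = (2/3)*0.631*1.242*sqrt(2*9.81)*0.4546^1.5 = 0.709338 m^3/s
Step 2 — volume: V = 0.709338 * 1.303*3600 = 3327.36 m^3
Step 3 — depth: d = V/A * 1000 = 3327.36/2616 * 1000 = 1272 mm
Therefore the depth of water applied = 1272 mm.


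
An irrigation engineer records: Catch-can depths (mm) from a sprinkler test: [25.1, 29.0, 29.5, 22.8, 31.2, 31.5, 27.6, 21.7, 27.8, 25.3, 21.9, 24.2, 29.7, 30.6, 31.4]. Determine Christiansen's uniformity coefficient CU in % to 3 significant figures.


Approach: apply Christiansen's uniformity coefficient, CU = (1 - mean_abs_deviation/mean)*100.
mean = 27.287 mm
mean |d_i - mean| = 3.0293 mm
CU = (1 - 3.0293/27.287)*100 = 88.9 %
Therefore Christiansen's uniformity coefficient CU = 88.9 %.


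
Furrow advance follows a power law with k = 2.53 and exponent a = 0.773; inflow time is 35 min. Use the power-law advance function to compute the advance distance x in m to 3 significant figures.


Approach: apply the power-law advance function, x = k*t^a.
x = 2.53 * 35^0.773 = 39.5 m
Therefore the advance distance x = 39.5 m.


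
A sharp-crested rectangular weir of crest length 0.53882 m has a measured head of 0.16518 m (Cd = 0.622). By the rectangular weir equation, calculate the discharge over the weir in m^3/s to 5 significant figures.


Approach: apply the rectangular weir equation, Q = (2/3)*Cd*L*sqrt(2g)*H^1.5.
Q = (2/3)*0.622*0.53882*sqrt(2*9.81)*0.16518^1.5 = 0.066440 m^3/s
Therefore the discharge over the weir = 0.066440 m^3/s.


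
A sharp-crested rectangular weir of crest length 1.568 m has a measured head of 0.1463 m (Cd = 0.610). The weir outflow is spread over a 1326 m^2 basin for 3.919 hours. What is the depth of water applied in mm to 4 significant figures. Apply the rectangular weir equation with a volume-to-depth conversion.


Approach: apply the rectangular weir equation with a volume-to-depth conversion, Q = (2/3)*Cd*L*sqrt(2g)*H^1.5; d = Q*t/A * 1000.
Step 1 — weir discharge:
  Q = (2/3)*0.610*1.568*sqrt(2*9.81)*0.1463^1.5 = 0.158052 m^3/s
Step 2 — volume: V = 0.158052 * 3.919*3600 = 2229.86 m^3
Step 3 — depth: d = V/A * 1000 = 2229.86/1326 * 1000 = 1682 mm
Therefore the depth of water applied = 1682 mm.


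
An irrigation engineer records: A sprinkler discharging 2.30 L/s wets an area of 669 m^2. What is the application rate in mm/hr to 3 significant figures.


Approach: apply the application rate relation, rate = (Q/A)*3600.
rate = (2.30 / 669) * 3600 = 12.4 mm/hr
Therefore the application rate = 12.4 mm/hr.


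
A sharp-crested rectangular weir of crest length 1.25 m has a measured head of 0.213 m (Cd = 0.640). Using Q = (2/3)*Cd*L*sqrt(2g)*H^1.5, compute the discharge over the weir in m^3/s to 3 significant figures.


Q = (2/3)*0.640*1.25*sqrt(2*9.81)*0.213^1.5 = 0.232 m^3/s
Therefore the discharge over the weir = 0.232 m^3/s.


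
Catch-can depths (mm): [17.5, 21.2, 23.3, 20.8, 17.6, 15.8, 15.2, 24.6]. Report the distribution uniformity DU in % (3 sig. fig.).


Approach: apply the low-quarter distribution uniformity, DU = (mean of lowest quarter of readings / overall mean)*100.
sorted lowest 2 of 8: [15.2, 15.8] -> mean = 15.500 mm
overall mean = 19.500 mm
DU = (15.500/19.500)*100 = 79.5 %
Therefore the distribution uniformity DU = 79.5 %.


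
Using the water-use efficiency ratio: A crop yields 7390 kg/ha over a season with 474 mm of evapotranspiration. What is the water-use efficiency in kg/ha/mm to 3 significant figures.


Approach: apply the water-use efficiency ratio, WUE = yield/ET.
WUE = 7390 / 474 = 15.6 kg/ha/mm
Therefore the water-use efficiency = 15.6 kg/ha/mm.


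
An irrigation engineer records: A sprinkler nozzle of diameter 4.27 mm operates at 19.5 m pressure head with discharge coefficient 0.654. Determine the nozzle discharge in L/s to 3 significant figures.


Approach: apply the orifice equation, Q = Cd*A*sqrt(2*g*h), A = pi*(d/2)^2.
A = pi*(4.27e-3/2)^2 = 1.4320e-05 m^2
Q = 0.654 * 1.4320e-05 * sqrt(2*9.81*19.5) * 1000 = 0.183 L/s
Therefore the nozzle discharge = 0.183 L/s.


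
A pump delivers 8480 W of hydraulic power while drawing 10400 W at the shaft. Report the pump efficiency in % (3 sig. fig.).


Approach: apply the efficiency ratio, eta = (P_out/P_in)*100.
eta = (8480 / 10400) * 100 = 81.5 %
Therefore the pump efficiency = 81.5 %.


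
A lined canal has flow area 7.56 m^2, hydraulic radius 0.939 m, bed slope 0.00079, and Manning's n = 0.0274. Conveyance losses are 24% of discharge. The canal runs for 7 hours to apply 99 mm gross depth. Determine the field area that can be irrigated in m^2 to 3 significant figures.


Approach: apply Manning's equation with a conveyance and depth budget, Q = (1/n)*A*R^(2/3)*S^(1/2); Q_field = Q*(1-loss); Area = Q_field*t/(d/1000).
Step 1 — canal discharge (Manning's equation):
  Q = (1/0.0274) * 7.56 * 0.939^(2/3) * 0.00079^(1/2) = 7.4364 m^3/s
Step 2 — delivered flow: Q_field = 7.4364*(1 - 24/100) = 5.6517 m^3/s
Step 3 — volume delivered: V = 5.6517 * 7*3600 = 142420 m^3
Step 4 — area served: A = V / (depth/1000) = 142420 / 0.099 = 1440000 m^2
Therefore the field area that can be irrigated = 1440000 m^2.


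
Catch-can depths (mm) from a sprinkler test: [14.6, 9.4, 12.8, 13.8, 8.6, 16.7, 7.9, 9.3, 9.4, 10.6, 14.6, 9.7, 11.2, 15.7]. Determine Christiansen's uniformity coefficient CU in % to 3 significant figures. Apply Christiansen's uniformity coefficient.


Approach: apply Christiansen's uniformity coefficient, CU = (1 - mean_abs_deviation/mean)*100.
mean = 11.736 mm
mean |d_i - mean| = 2.5408 mm
CU = (1 - 2.5408/11.736)*100 = 78.3 %
Therefore Christiansen's uniformity coefficient CU = 78.3 %.


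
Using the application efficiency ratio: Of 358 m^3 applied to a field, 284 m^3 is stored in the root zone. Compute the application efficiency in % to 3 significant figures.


Approach: apply the application efficiency ratio, Ea = (stored/applied)*100.
Ea = (284/358)*100 = 79.3 %
Therefore the application efficiency = 79.3 %.


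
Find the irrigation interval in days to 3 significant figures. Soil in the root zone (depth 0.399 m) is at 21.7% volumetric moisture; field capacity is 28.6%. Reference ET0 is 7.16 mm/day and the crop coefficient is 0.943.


Approach: apply soil-water budget scheduling, SMD = (FC-theta)/100*depth*1000; ETc = ET0*Kc; interval = SMD/ETc.
Step 1 — soil moisture deficit:
  SMD = (28.6 - 21.7)/100 * 0.399 * 1000 = 27.531 mm
Step 2 — daily crop ET (ETc = ET0*Kc):
  ETc = 7.16 * 0.943 = 6.7519 mm/day
Step 3 — irrigation interval (SMD/ETc):
  interval = 27.531 / 6.7519 = 4.08 days
Therefore the irrigation interval = 4.08 days.


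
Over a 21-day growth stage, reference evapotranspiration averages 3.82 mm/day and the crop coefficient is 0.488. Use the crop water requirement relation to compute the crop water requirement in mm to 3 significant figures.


Approach: apply the crop water requirement relation, CWR = ET0 * Kc * days.
CWR = 3.82 * 0.488 * 21 = 39.1 mm
Therefore the crop water requirement = 39.1 mm.


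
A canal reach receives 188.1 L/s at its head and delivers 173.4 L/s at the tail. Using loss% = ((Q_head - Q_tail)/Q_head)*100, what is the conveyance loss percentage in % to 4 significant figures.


loss = ((188.1 - 173.4)/188.1)*100 = 7.815 %
Therefore the conveyance loss percentage = 7.815 %.


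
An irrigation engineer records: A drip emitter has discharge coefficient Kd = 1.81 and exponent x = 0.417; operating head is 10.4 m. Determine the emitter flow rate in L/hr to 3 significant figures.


Approach: apply the emitter characteristic equation, q = Kd * h^x.
q = 1.81 * 10.4^0.417 = 4.81 L/hr
Therefore the emitter flow rate = 4.81 L/hr.


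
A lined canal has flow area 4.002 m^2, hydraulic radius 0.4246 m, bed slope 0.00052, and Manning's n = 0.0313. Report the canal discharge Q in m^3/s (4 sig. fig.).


Approach: apply Manning's equation, Q = (1/n)*A*R^(2/3)*S^(1/2).
Q = (1/0.0313) * 4.002 * 0.4246^(2/3) * 0.00052^(1/2) = 1.647 m^3/s
Therefore the canal discharge Q = 1.647 m^3/s.


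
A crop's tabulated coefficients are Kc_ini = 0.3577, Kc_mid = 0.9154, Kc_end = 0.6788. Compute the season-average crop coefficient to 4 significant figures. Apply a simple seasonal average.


Approach: apply a simple seasonal average, Kc_avg = (Kc_ini + Kc_mid + Kc_end)/3.
Kc_avg = (0.3577 + 0.9154 + 0.6788)/3 = 0.6506
Therefore the season-average crop coefficient = 0.6506.


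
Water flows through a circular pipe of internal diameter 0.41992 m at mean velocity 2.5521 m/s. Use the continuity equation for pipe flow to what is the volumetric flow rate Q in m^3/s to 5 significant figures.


Approach: apply the continuity equation for pipe flow, Q = A * v with A = pi*(D/2)^2.
A = pi*(0.41992/2)^2 = 0.1384915 m^2
Q = 0.1384915 * 2.5521 = 0.35344 m^3/s
Therefore the volumetric flow rate Q = 0.35344 m^3/s.


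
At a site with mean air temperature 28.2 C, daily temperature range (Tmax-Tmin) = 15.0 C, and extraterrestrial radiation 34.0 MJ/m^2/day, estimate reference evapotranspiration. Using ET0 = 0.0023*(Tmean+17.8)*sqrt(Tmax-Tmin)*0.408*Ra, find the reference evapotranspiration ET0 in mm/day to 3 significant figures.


ET0 = 0.0023*(28.2+17.8)*sqrt(15.0)*0.408*34.0 = 5.68 mm/day
Therefore the reference evapotranspiration ET0 = 5.68 mm/day.


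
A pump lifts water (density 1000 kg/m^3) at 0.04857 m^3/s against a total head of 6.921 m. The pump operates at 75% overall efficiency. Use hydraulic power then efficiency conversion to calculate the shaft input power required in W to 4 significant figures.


Approach: apply hydraulic power then efficiency conversion, P = rho*g*Q*H; P_in = P/eta.
Step 1 — hydraulic power (P = rho*g*Q*H):
  P = 1000 * 9.81 * 0.04857 * 6.921 = 3297.66 W
Step 2 — input power: P_in = P/eta = 3297.66 / 0.75 = 4397 W
Therefore the shaft input power required = 4397 W.


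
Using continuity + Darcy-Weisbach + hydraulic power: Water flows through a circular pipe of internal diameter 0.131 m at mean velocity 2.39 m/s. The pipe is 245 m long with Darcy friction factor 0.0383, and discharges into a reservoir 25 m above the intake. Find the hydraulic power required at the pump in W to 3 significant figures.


Approach: apply continuity + Darcy-Weisbach + hydraulic power, Q = A*v; hf = f*(L/D)*(v^2/(2g)); H = static + hf; P = rho*g*Q*H.
Step 1 — flow rate (continuity, Q = A*v):
  A = pi*(0.131/2)^2 = 0.013478 m^2
  Q = 0.013478 * 2.39 = 0.032213 m^3/s
Step 2 — friction head loss (Darcy-Weisbach):
  hf = 0.0383 * (245/0.131) * (2.39^2 / (2*9.81))
  hf = 20.854 m
Step 3 — total head: H = 25 + 20.854 = 45.854 m
Step 4 — hydraulic power (P = rho*g*Q*H):
  P = 1000 * 9.81 * 0.032213 * 45.854 = 14500 W
Therefore the hydraulic power required at the pump = 14500 W.


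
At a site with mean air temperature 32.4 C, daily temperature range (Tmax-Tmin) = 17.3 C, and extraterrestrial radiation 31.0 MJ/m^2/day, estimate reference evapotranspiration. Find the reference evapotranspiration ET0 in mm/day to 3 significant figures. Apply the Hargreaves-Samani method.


Approach: apply the Hargreaves-Samani method, ET0 = 0.0023*(Tmean+17.8)*sqrt(Tmax-Tmin)*0.408*Ra.
ET0 = 0.0023*(32.4+17.8)*sqrt(17.3)*0.408*31.0 = 6.07 mm/day
Therefore the reference evapotranspiration ET0 = 6.07 mm/day.


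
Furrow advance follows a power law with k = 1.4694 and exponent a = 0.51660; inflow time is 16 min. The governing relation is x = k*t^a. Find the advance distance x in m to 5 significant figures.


x = 1.4694 * 16^0.51660 = 6.1544 m
Therefore the advance distance x = 6.1544 m.


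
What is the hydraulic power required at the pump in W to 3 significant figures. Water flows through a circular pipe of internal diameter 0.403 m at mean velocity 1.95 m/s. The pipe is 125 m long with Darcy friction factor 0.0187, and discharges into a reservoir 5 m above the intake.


Approach: apply continuity + Darcy-Weisbach + hydraulic power, Q = A*v; hf = f*(L/D)*(v^2/(2g)); H = static + hf; P = rho*g*Q*H.
Step 1 — flow rate (continuity, Q = A*v):
  A = pi*(0.403/2)^2 = 0.12756 m^2
  Q = 0.12756 * 1.95 = 0.24873 m^3/s
Step 2 — friction head loss (Darcy-Weisbach):
  hf = 0.0187 * (125/0.403) * (1.95^2 / (2*9.81))
  hf = 1.1241 m
Step 3 — total head: H = 5 + 1.1241 = 6.1241 m
Step 4 — hydraulic power (P = rho*g*Q*H):
  P = 1000 * 9.81 * 0.24873 * 6.1241 = 14900 W
Therefore the hydraulic power required at the pump = 14900 W.


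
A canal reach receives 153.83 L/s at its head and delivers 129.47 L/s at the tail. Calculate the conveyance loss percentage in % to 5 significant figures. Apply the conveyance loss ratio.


Approach: apply the conveyance loss ratio, loss% = ((Q_head - Q_tail)/Q_head)*100.
loss = ((153.83 - 129.47)/153.83)*100 = 15.836 %
Therefore the conveyance loss percentage = 15.836 %.


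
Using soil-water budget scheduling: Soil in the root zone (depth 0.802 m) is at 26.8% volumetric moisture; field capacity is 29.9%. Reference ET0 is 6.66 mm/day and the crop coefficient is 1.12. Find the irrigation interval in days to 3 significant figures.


Approach: apply soil-water budget scheduling, SMD = (FC-theta)/100*depth*1000; ETc = ET0*Kc; interval = SMD/ETc.
Step 1 — soil moisture deficit:
  SMD = (29.9 - 26.8)/100 * 0.802 * 1000 = 24.862 mm
Step 2 — daily crop ET (ETc = ET0*Kc):
  ETc = 6.66 * 1.12 = 7.4592 mm/day
Step 3 — irrigation interval (SMD/ETc):
  interval = 24.862 / 7.4592 = 3.33 days
Therefore the irrigation interval = 3.33 days.


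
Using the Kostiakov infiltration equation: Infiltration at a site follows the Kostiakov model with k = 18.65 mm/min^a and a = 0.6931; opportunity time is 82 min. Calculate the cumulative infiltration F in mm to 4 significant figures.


Approach: apply the Kostiakov infiltration equation, F = k*t^a.
F = 18.65 * 82^0.6931 = 395.5 mm
Therefore the cumulative infiltration F = 395.5 mm.


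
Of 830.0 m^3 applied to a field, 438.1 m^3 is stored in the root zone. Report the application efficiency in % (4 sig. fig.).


Approach: apply the application efficiency ratio, Ea = (stored/applied)*100.
Ea = (438.1/830.0)*100 = 52.78 %
Therefore the application efficiency = 52.78 %.


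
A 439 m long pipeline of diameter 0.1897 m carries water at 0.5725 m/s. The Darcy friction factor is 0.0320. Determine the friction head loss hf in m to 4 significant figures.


Approach: apply the Darcy-Weisbach equation, hf = f*(L/D)*(v^2/(2g)).
hf = 0.0320 * (439/0.1897) * (0.5725^2 / (2*9.81))
hf = 1.237 m
Therefore the friction head loss hf = 1.237 m.


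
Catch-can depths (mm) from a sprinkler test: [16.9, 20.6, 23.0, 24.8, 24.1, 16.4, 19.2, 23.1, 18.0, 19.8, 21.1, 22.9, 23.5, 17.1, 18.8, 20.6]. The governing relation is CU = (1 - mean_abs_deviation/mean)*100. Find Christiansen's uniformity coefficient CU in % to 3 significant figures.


mean = 20.619 mm
mean |d_i - mean| = 2.2711 mm
CU = (1 - 2.2711/20.619)*100 = 89.0 %
Therefore Christiansen's uniformity coefficient CU = 89.0 %.


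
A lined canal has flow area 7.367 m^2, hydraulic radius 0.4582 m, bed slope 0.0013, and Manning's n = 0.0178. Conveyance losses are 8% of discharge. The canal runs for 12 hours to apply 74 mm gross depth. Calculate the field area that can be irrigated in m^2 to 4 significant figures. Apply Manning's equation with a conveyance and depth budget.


Approach: apply Manning's equation with a conveyance and depth budget, Q = (1/n)*A*R^(2/3)*S^(1/2); Q_field = Q*(1-loss); Area = Q_field*t/(d/1000).
Step 1 — canal discharge (Manning's equation):
  Q = (1/0.0178) * 7.367 * 0.4582^(2/3) * 0.0013^(1/2) = 8.86909 m^3/s
Step 2 — delivered flow: Q_field = 8.86909*(1 - 8/100) = 8.15956 m^3/s
Step 3 — volume delivered: V = 8.15956 * 12*3600 = 352493 m^3
Step 4 — area served: A = V / (depth/1000) = 352493 / 0.074 = 4763000 m^2
Therefore the field area that can be irrigated = 4763000 m^2.


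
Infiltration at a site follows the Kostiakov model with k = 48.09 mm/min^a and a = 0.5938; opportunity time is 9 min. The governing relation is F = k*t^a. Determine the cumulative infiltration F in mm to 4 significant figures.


F = 48.09 * 9^0.5938 = 177.3 mm
Therefore the cumulative infiltration F = 177.3 mm.


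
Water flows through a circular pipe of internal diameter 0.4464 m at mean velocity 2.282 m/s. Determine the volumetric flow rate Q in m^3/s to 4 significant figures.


Approach: apply the continuity equation for pipe flow, Q = A * v with A = pi*(D/2)^2.
A = pi*(0.4464/2)^2 = 0.156509 m^2
Q = 0.156509 * 2.282 = 0.3572 m^3/s
Therefore the volumetric flow rate Q = 0.3572 m^3/s.


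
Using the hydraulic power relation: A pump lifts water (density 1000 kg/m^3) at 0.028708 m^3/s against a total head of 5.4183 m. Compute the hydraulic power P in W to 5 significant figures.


Approach: apply the hydraulic power relation, P = rho*g*Q*H.
P = 1000 * 9.81 * 0.028708 * 5.4183 = 1525.9 W
Therefore the hydraulic power P = 1525.9 W.


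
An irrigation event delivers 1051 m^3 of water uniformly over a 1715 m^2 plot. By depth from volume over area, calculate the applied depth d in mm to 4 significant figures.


Approach: apply depth from volume over area, d = (V/A)*1000.
d = (1051 / 1715) * 1000 = 612.8 mm
Therefore the applied depth d = 612.8 mm.


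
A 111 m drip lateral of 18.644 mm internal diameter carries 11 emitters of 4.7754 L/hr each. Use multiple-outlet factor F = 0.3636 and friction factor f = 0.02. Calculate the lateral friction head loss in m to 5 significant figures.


Approach: apply Darcy-Weisbach with the multiple-outlet F-factor, Q = n*q/(3600*1000) m^3/s; v = Q/A; hf = F*f*(L/D)*(v^2/(2g)).
Q = 11*4.7754/(3600*1000) = 1.459150e-05 m^3/s
A = pi*(18.644e-3/2)^2 = 2.730034e-04 m^2, so v = Q/A = 0.05344805 m/s
hf = 0.3636*0.02*(111/0.018644)*(0.05344805^2/(2*9.81)) = 0.0063038 m
Therefore the lateral friction head loss = 0.0063038 m.


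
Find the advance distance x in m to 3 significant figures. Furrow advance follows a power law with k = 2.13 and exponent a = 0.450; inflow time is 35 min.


Approach: apply the power-law advance function, x = k*t^a.
x = 2.13 * 35^0.450 = 10.5 m
Therefore the advance distance x = 10.5 m.


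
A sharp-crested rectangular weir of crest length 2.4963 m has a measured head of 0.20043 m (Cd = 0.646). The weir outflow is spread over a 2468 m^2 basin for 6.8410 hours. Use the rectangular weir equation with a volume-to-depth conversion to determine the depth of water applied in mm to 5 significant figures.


Approach: apply the rectangular weir equation with a volume-to-depth conversion, Q = (2/3)*Cd*L*sqrt(2g)*H^1.5; d = Q*t/A * 1000.
Step 1 — weir discharge:
  Q = (2/3)*0.646*2.4963*sqrt(2*9.81)*0.20043^1.5 = 0.4272988 m^3/s
Step 2 — volume: V = 0.4272988 * 6.8410*3600 = 10523.34 m^3
Step 3 — depth: d = V/A * 1000 = 10523.34/2468 * 1000 = 4263.9 mm
Therefore the depth of water applied = 4263.9 mm.


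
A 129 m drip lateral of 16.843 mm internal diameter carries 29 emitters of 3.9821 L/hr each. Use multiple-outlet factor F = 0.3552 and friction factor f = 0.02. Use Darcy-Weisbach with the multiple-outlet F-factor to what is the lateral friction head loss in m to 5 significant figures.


Approach: apply Darcy-Weisbach with the multiple-outlet F-factor, Q = n*q/(3600*1000) m^3/s; v = Q/A; hf = F*f*(L/D)*(v^2/(2g)).
Q = 29*3.9821/(3600*1000) = 3.207803e-05 m^3/s
A = pi*(16.843e-3/2)^2 = 2.228070e-04 m^2, so v = Q/A = 0.1439723 m/s
hf = 0.3552*0.02*(129/0.016843)*(0.1439723^2/(2*9.81)) = 0.057482 m
Therefore the lateral friction head loss = 0.057482 m.


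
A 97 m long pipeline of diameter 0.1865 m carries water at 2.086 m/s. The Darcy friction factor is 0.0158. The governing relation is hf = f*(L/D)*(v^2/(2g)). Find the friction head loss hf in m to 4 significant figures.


hf = 0.0158 * (97/0.1865) * (2.086^2 / (2*9.81))
hf = 1.823 m
Therefore the friction head loss hf = 1.823 m.


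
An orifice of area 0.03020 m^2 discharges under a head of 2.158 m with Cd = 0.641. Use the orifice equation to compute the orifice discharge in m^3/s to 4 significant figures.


Approach: apply the orifice equation, Q = Cd*A*sqrt(2*g*h).
Q = 0.641 * 0.03020 * sqrt(2*9.81*2.158) = 0.1260 m^3/s
Therefore the orifice discharge = 0.1260 m^3/s.


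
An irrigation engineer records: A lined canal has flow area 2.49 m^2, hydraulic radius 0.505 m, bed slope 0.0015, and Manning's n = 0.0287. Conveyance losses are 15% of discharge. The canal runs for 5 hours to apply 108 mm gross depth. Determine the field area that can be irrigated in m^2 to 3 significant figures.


Approach: apply Manning's equation with a conveyance and depth budget, Q = (1/n)*A*R^(2/3)*S^(1/2); Q_field = Q*(1-loss); Area = Q_field*t/(d/1000).
Step 1 — canal discharge (Manning's equation):
  Q = (1/0.0287) * 2.49 * 0.505^(2/3) * 0.0015^(1/2) = 2.1309 m^3/s
Step 2 — delivered flow: Q_field = 2.1309*(1 - 15/100) = 1.8112 m^3/s
Step 3 — volume delivered: V = 1.8112 * 5*3600 = 32602 m^3
Step 4 — area served: A = V / (depth/1000) = 32602 / 0.108 = 302000 m^2
Therefore the field area that can be irrigated = 302000 m^2.


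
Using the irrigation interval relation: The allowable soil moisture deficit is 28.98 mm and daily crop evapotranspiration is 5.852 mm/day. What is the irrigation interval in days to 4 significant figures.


Approach: apply the irrigation interval relation, interval = SMD / ETc.
interval = 28.98 / 5.852 = 4.952 days
Therefore the irrigation interval = 4.952 days.


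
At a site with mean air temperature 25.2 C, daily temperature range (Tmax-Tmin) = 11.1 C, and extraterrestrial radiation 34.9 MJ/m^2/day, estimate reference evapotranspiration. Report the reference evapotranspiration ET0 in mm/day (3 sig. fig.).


Approach: apply the Hargreaves-Samani method, ET0 = 0.0023*(Tmean+17.8)*sqrt(Tmax-Tmin)*0.408*Ra.
ET0 = 0.0023*(25.2+17.8)*sqrt(11.1)*0.408*34.9 = 4.69 mm/day
Therefore the reference evapotranspiration ET0 = 4.69 mm/day.


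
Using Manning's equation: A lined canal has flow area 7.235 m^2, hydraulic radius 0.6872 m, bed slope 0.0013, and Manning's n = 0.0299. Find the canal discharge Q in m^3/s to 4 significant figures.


Approach: apply Manning's equation, Q = (1/n)*A*R^(2/3)*S^(1/2).
Q = (1/0.0299) * 7.235 * 0.6872^(2/3) * 0.0013^(1/2) = 6.794 m^3/s
Therefore the canal discharge Q = 6.794 m^3/s.


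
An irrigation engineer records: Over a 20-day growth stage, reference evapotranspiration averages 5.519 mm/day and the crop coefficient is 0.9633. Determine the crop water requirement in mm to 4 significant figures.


Approach: apply the crop water requirement relation, CWR = ET0 * Kc * days.
CWR = 5.519 * 0.9633 * 20 = 106.3 mm
Therefore the crop water requirement = 106.3 mm.


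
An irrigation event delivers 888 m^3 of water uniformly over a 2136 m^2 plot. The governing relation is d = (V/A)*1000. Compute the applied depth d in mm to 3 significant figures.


d = (888 / 2136) * 1000 = 416 mm
Therefore the applied depth d = 416 mm.


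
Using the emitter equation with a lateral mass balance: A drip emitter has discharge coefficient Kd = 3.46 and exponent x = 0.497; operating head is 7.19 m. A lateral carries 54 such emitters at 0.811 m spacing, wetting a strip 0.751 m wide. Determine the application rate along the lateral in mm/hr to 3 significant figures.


Approach: apply the emitter equation with a lateral mass balance, q = Kd*h^x; Q = n*q; rate = Q/(n*spacing*width).
Step 1 — single emitter flow (q = Kd*h^x):
  q = 3.46 * 7.19^0.497 = 9.2230 L/hr
Step 2 — total lateral flow: Q = 54 * 9.2230 = 498.04 L/hr
Step 3 — wetted area: A = 54 * 0.811 * 0.751 = 32.889 m^2
Step 4 — application rate: Q/A = 498.04/32.889 = 15.1 mm/hr
Therefore the application rate along the lateral = 15.1 mm/hr.


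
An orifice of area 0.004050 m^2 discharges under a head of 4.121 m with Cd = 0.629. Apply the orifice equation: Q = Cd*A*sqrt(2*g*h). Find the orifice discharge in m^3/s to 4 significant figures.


Q = 0.629 * 0.004050 * sqrt(2*9.81*4.121) = 0.02291 m^3/s
Therefore the orifice discharge = 0.02291 m^3/s.


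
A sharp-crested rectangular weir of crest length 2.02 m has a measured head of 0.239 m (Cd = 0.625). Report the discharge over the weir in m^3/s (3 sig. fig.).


Approach: apply the rectangular weir equation, Q = (2/3)*Cd*L*sqrt(2g)*H^1.5.
Q = (2/3)*0.625*2.02*sqrt(2*9.81)*0.239^1.5 = 0.436 m^3/s
Therefore the discharge over the weir = 0.436 m^3/s.


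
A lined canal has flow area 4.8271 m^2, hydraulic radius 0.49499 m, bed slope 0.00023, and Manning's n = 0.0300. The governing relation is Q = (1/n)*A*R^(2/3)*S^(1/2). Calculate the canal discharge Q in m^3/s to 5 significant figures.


Q = (1/0.0300) * 4.8271 * 0.49499^(2/3) * 0.00023^(1/2) = 1.5270 m^3/s
Therefore the canal discharge Q = 1.5270 m^3/s.


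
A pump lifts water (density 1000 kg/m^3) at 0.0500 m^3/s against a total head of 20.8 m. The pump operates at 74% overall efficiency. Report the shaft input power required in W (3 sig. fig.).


Approach: apply hydraulic power then efficiency conversion, P = rho*g*Q*H; P_in = P/eta.
Step 1 — hydraulic power (P = rho*g*Q*H):
  P = 1000 * 9.81 * 0.0500 * 20.8 = 10202 W
Step 2 — input power: P_in = P/eta = 10202 / 0.74 = 13800 W
Therefore the shaft input power required = 13800 W.


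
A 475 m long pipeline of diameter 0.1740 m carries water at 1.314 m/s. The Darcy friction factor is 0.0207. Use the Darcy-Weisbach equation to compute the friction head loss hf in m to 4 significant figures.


Approach: apply the Darcy-Weisbach equation, hf = f*(L/D)*(v^2/(2g)).
hf = 0.0207 * (475/0.1740) * (1.314^2 / (2*9.81))
hf = 4.973 m
Therefore the friction head loss hf = 4.973 m.


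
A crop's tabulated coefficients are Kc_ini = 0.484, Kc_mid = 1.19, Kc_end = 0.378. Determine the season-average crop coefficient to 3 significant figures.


Approach: apply a simple seasonal average, Kc_avg = (Kc_ini + Kc_mid + Kc_end)/3.
Kc_avg = (0.484 + 1.19 + 0.378)/3 = 0.684
Therefore the season-average crop coefficient = 0.684.


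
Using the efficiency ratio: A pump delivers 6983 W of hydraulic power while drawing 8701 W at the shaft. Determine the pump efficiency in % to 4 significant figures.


Approach: apply the efficiency ratio, eta = (P_out/P_in)*100.
eta = (6983 / 8701) * 100 = 80.26 %
Therefore the pump efficiency = 80.26 %.


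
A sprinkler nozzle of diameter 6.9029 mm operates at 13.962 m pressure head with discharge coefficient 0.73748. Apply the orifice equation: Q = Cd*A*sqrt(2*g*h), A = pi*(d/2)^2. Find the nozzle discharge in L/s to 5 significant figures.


A = pi*(6.9029e-3/2)^2 = 3.742424e-05 m^2
Q = 0.73748 * 3.742424e-05 * sqrt(2*9.81*13.962) * 1000 = 0.45680 L/s
Therefore the nozzle discharge = 0.45680 L/s.


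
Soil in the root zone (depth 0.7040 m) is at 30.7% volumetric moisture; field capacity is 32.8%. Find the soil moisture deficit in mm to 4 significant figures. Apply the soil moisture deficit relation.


Approach: apply the soil moisture deficit relation, SMD = (FC - theta)/100 * depth * 1000.
SMD = (32.8 - 30.7)/100 * 0.7040 * 1000 = 14.78 mm
Therefore the soil moisture deficit = 14.78 mm.


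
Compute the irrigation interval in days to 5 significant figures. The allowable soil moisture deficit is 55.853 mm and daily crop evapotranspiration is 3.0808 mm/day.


Approach: apply the irrigation interval relation, interval = SMD / ETc.
interval = 55.853 / 3.0808 = 18.129 days
Therefore the irrigation interval = 18.129 days.


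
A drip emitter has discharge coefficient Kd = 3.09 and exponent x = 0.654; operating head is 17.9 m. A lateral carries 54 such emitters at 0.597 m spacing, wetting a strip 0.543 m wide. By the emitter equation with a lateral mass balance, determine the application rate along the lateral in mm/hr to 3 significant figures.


Approach: apply the emitter equation with a lateral mass balance, q = Kd*h^x; Q = n*q; rate = Q/(n*spacing*width).
Step 1 — single emitter flow (q = Kd*h^x):
  q = 3.09 * 17.9^0.654 = 20.386 L/hr
Step 2 — total lateral flow: Q = 54 * 20.386 = 1100.8 L/hr
Step 3 — wetted area: A = 54 * 0.597 * 0.543 = 17.505 m^2
Step 4 — application rate: Q/A = 1100.8/17.505 = 62.9 mm/hr
Therefore the application rate along the lateral = 62.9 mm/hr.


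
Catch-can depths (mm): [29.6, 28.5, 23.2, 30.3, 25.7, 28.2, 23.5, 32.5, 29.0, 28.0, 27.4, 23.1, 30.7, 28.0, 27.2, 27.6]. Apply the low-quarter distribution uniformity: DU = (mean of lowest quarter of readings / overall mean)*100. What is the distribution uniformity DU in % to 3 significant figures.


sorted lowest 4 of 16: [23.1, 23.2, 23.5, 25.7] -> mean = 23.875 mm
overall mean = 27.656 mm
DU = (23.875/27.656)*100 = 86.3 %
Therefore the distribution uniformity DU = 86.3 %.


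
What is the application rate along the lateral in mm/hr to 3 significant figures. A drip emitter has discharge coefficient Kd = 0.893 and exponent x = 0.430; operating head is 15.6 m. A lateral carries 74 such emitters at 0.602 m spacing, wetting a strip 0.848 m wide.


Approach: apply the emitter equation with a lateral mass balance, q = Kd*h^x; Q = n*q; rate = Q/(n*spacing*width).
Step 1 — single emitter flow (q = Kd*h^x):
  q = 0.893 * 15.6^0.430 = 2.9100 L/hr
Step 2 — total lateral flow: Q = 74 * 2.9100 = 215.34 L/hr
Step 3 — wetted area: A = 74 * 0.602 * 0.848 = 37.777 m^2
Step 4 — application rate: Q/A = 215.34/37.777 = 5.70 mm/hr
Therefore the application rate along the lateral = 5.70 mm/hr.


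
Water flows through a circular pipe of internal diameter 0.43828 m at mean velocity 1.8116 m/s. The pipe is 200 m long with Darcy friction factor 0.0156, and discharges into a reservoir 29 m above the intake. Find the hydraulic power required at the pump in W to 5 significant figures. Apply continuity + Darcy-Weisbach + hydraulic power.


Approach: apply continuity + Darcy-Weisbach + hydraulic power, Q = A*v; hf = f*(L/D)*(v^2/(2g)); H = static + hf; P = rho*g*Q*H.
Step 1 — flow rate (continuity, Q = A*v):
  A = pi*(0.43828/2)^2 = 0.1508666 m^2
  Q = 0.1508666 * 1.8116 = 0.2733100 m^3/s
Step 2 — friction head loss (Darcy-Weisbach):
  hf = 0.0156 * (200/0.43828) * (1.8116^2 / (2*9.81))
  hf = 1.190772 m
Step 3 — total head: H = 29 + 1.190772 = 30.19077 m
Step 4 — hydraulic power (P = rho*g*Q*H):
  P = 1000 * 9.81 * 0.2733100 * 30.19077 = 80947 W
Therefore the hydraulic power required at the pump = 80947 W.


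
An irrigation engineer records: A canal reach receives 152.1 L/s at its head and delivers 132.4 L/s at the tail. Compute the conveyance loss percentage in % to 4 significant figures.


Approach: apply the conveyance loss ratio, loss% = ((Q_head - Q_tail)/Q_head)*100.
loss = ((152.1 - 132.4)/152.1)*100 = 12.95 %
Therefore the conveyance loss percentage = 12.95 %.


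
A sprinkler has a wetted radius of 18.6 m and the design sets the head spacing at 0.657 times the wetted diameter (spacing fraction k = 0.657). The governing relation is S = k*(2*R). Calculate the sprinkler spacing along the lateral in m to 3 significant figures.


S = 0.657 * (2 * 18.6) = 24.4 m
Therefore the sprinkler spacing along the lateral = 24.4 m.


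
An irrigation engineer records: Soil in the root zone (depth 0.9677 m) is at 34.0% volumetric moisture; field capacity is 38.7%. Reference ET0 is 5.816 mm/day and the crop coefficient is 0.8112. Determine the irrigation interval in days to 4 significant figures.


Approach: apply soil-water budget scheduling, SMD = (FC-theta)/100*depth*1000; ETc = ET0*Kc; interval = SMD/ETc.
Step 1 — soil moisture deficit:
  SMD = (38.7 - 34.0)/100 * 0.9677 * 1000 = 45.4819 mm
Step 2 — daily crop ET (ETc = ET0*Kc):
  ETc = 5.816 * 0.8112 = 4.71794 mm/day
Step 3 — irrigation interval (SMD/ETc):
  interval = 45.4819 / 4.71794 = 9.640 days
Therefore the irrigation interval = 9.640 days.


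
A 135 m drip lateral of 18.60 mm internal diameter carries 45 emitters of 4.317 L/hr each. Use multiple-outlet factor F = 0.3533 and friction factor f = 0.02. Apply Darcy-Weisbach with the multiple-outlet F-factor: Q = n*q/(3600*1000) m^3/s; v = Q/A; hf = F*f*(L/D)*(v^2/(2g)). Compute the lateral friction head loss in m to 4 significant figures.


Q = 45*4.317/(3600*1000) = 5.39625e-05 m^3/s
A = pi*(18.60e-3/2)^2 = 2.71716e-04 m^2, so v = Q/A = 0.198599 m/s
hf = 0.3533*0.02*(135/0.01860)*(0.198599^2/(2*9.81)) = 0.1031 m
Therefore the lateral friction head loss = 0.1031 m.


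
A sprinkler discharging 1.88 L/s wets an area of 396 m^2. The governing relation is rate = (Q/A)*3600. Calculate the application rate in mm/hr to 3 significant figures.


rate = (1.88 / 396) * 3600 = 17.1 mm/hr
Therefore the application rate = 17.1 mm/hr.


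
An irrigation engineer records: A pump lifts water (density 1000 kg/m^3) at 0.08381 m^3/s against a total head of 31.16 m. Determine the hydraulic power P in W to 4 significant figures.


Approach: apply the hydraulic power relation, P = rho*g*Q*H.
P = 1000 * 9.81 * 0.08381 * 31.16 = 25620 W
Therefore the hydraulic power P = 25620 W.


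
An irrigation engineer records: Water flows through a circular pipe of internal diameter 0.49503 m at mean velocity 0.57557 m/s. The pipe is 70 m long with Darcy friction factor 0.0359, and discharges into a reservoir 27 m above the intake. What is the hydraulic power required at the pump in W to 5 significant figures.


Approach: apply continuity + Darcy-Weisbach + hydraulic power, Q = A*v; hf = f*(L/D)*(v^2/(2g)); H = static + hf; P = rho*g*Q*H.
Step 1 — flow rate (continuity, Q = A*v):
  A = pi*(0.49503/2)^2 = 0.1924655 m^2
  Q = 0.1924655 * 0.57557 = 0.1107774 m^3/s
Step 2 — friction head loss (Darcy-Weisbach):
  hf = 0.0359 * (70/0.49503) * (0.57557^2 / (2*9.81))
  hf = 0.08571528 m
Step 3 — total head: H = 27 + 0.08571528 = 27.08572 m
Step 4 — hydraulic power (P = rho*g*Q*H):
  P = 1000 * 9.81 * 0.1107774 * 27.08572 = 29435 W
Therefore the hydraulic power required at the pump = 29435 W.


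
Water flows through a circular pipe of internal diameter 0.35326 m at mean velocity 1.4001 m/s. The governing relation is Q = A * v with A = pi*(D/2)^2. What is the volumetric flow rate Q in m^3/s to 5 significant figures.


A = pi*(0.35326/2)^2 = 0.09801190 m^2
Q = 0.09801190 * 1.4001 = 0.13723 m^3/s
Therefore the volumetric flow rate Q = 0.13723 m^3/s.


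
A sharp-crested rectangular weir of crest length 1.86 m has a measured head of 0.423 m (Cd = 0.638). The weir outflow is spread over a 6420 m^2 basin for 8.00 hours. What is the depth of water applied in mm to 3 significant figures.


Approach: apply the rectangular weir equation with a volume-to-depth conversion, Q = (2/3)*Cd*L*sqrt(2g)*H^1.5; d = Q*t/A * 1000.
Step 1 — weir discharge:
  Q = (2/3)*0.638*1.86*sqrt(2*9.81)*0.423^1.5 = 0.96406 m^3/s
Step 2 — volume: V = 0.96406 * 8.00*3600 = 27765 m^3
Step 3 — depth: d = V/A * 1000 = 27765/6420 * 1000 = 4320 mm
Therefore the depth of water applied = 4320 mm.


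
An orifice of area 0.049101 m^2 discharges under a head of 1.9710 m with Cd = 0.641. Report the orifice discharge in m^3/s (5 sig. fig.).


Approach: apply the orifice equation, Q = Cd*A*sqrt(2*g*h).
Q = 0.641 * 0.049101 * sqrt(2*9.81*1.9710) = 0.19572 m^3/s
Therefore the orifice discharge = 0.19572 m^3/s.


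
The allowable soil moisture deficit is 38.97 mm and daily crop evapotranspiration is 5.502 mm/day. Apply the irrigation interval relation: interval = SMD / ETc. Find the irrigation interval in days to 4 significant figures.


interval = 38.97 / 5.502 = 7.083 days
Therefore the irrigation interval = 7.083 days.


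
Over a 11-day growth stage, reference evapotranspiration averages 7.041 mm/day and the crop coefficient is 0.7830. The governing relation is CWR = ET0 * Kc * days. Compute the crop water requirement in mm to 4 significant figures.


CWR = 7.041 * 0.7830 * 11 = 60.64 mm
Therefore the crop water requirement = 60.64 mm.


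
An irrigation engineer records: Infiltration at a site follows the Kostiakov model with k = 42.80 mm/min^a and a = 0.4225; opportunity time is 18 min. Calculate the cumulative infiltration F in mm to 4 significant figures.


Approach: apply the Kostiakov infiltration equation, F = k*t^a.
F = 42.80 * 18^0.4225 = 145.1 mm
Therefore the cumulative infiltration F = 145.1 mm.


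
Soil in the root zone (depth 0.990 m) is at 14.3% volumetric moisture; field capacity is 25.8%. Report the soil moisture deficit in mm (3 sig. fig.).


Approach: apply the soil moisture deficit relation, SMD = (FC - theta)/100 * depth * 1000.
SMD = (25.8 - 14.3)/100 * 0.990 * 1000 = 114 mm
Therefore the soil moisture deficit = 114 mm.


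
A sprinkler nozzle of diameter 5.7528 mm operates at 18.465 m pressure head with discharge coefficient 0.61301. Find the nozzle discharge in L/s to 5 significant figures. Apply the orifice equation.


Approach: apply the orifice equation, Q = Cd*A*sqrt(2*g*h), A = pi*(d/2)^2.
A = pi*(5.7528e-3/2)^2 = 2.599252e-05 m^2
Q = 0.61301 * 2.599252e-05 * sqrt(2*9.81*18.465) * 1000 = 0.30328 L/s
Therefore the nozzle discharge = 0.30328 L/s.


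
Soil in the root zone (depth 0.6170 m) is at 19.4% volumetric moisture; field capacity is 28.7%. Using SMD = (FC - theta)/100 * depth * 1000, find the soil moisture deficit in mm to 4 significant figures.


SMD = (28.7 - 19.4)/100 * 0.6170 * 1000 = 57.38 mm
Therefore the soil moisture deficit = 57.38 mm.


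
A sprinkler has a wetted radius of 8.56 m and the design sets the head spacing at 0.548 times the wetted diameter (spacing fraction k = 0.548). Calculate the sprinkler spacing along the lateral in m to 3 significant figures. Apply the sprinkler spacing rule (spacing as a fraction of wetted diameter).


Approach: apply the sprinkler spacing rule (spacing as a fraction of wetted diameter), S = k*(2*R).
S = 0.548 * (2 * 8.56) = 9.38 m
Therefore the sprinkler spacing along the lateral = 9.38 m.
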